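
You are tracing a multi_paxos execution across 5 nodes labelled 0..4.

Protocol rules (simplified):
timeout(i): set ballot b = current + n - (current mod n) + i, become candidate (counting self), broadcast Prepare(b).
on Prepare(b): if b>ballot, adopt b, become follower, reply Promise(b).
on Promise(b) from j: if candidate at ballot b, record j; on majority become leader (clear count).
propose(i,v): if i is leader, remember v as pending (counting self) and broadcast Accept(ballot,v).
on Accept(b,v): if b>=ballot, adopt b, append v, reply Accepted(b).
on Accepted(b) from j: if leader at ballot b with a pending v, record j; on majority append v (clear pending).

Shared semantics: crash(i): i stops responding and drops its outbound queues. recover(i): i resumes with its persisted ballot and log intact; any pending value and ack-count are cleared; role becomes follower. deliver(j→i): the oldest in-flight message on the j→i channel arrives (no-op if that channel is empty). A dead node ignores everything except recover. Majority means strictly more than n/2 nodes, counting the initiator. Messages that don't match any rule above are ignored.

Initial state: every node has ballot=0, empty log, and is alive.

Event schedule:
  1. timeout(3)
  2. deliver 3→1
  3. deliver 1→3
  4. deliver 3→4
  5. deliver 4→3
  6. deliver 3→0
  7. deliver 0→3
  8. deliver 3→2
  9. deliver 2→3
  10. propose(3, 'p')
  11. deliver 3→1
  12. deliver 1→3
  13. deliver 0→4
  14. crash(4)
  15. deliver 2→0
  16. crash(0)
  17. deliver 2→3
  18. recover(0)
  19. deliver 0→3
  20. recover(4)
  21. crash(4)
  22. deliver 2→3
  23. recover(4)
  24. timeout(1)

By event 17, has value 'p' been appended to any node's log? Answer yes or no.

yes

step 1 timeout(3): 3={cand,b=8,log=-}
step 2 deliver 3→1: 1={foll,b=8,log=-}
step 3 deliver 1→3: —
step 4 deliver 3→4: 4={foll,b=8,log=-}
step 5 deliver 4→3: 3={lead,b=8,log=-}
step 6 deliver 3→0: 0={foll,b=8,log=-}
step 7 deliver 0→3: —
step 8 deliver 3→2: 2={foll,b=8,log=-}
step 9 deliver 2→3: —
step 10 propose(3,'p'): —
step 11 deliver 3→1: 1={foll,b=8,log=p}
step 12 deliver 1→3: —
step 13 deliver 0→4: —
step 14 crash(4): 4={✗foll,b=8,log=-}
step 15 deliver 2→0: —
step 16 crash(0): 0={✗foll,b=8,log=-}
step 17 deliver 2→3: —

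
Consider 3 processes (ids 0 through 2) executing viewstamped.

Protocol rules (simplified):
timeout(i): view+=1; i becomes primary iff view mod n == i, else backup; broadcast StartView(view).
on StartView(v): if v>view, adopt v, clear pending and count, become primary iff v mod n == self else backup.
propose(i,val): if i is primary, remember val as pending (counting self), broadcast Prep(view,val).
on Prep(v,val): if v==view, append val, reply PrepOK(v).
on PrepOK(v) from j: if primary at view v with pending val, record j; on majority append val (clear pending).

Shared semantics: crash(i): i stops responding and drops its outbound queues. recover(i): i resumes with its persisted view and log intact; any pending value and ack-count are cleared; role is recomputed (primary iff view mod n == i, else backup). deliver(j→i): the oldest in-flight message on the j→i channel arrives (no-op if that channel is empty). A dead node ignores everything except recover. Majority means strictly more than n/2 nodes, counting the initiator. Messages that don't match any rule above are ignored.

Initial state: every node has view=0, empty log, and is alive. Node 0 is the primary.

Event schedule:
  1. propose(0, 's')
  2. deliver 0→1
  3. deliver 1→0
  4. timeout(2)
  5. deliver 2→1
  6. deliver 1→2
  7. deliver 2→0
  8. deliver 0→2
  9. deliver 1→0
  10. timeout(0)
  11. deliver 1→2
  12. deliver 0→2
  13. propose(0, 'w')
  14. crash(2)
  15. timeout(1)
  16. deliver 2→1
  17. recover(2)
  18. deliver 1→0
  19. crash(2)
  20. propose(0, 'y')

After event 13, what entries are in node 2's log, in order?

step 1 propose(0,'s'): —
step 2 deliver 0→1: 1={back,v=0,log=s}
step 3 deliver 1→0: 0={prim,v=0,log=s}
step 4 timeout(2): 2={back,v=1,log=-}
step 5 deliver 2→1: 1={prim,v=1,log=s}
step 6 deliver 1→2: —
step 7 deliver 2→0: 0={back,v=1,log=s}
step 8 deliver 0→2: —
step 9 deliver 1→0: —
step 10 timeout(0): 0={back,v=2,log=s}
step 11 deliver 1→2: —
step 12 deliver 0→2: 2={prim,v=2,log=-}
step 13 propose(0,'w'): —

empty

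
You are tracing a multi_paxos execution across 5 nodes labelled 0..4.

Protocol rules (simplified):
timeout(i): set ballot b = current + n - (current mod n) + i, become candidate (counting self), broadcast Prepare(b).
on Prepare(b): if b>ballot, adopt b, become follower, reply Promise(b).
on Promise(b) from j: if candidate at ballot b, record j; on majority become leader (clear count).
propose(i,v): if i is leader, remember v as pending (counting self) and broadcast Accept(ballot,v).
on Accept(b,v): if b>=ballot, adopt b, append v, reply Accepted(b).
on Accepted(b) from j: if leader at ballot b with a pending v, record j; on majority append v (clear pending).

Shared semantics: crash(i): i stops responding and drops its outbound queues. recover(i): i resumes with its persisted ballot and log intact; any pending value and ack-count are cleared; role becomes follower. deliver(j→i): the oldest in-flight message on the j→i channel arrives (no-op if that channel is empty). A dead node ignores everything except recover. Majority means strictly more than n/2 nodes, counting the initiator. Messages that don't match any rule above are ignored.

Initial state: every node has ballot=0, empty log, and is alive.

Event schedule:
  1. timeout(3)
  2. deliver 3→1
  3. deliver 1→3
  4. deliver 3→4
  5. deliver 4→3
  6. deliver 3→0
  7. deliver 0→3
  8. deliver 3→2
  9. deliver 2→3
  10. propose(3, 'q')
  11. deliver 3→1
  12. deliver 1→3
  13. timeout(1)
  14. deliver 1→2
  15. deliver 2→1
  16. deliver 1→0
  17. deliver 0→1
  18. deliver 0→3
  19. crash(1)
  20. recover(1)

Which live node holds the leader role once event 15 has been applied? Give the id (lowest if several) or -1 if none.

[1] timeout(3) → N3(cand b8 [-])
[2] deliver 3→1 → N1(foll b8 [-])
[3] deliver 1→3 → ∅
[4] deliver 3→4 → N4(foll b8 [-])
[5] deliver 4→3 → N3(lead b8 [-])
[6] deliver 3→0 → N0(foll b8 [-])
[7] deliver 0→3 → ∅
[8] deliver 3→2 → N2(foll b8 [-])
[9] deliver 2→3 → ∅
[10] propose(3,'q') → ∅
[11] deliver 3→1 → N1(foll b8 [q])
[12] deliver 1→3 → ∅
[13] timeout(1) → N1(cand b11 [q])
[14] deliver 1→2 → N2(foll b11 [-])
[15] deliver 2→1 → ∅

3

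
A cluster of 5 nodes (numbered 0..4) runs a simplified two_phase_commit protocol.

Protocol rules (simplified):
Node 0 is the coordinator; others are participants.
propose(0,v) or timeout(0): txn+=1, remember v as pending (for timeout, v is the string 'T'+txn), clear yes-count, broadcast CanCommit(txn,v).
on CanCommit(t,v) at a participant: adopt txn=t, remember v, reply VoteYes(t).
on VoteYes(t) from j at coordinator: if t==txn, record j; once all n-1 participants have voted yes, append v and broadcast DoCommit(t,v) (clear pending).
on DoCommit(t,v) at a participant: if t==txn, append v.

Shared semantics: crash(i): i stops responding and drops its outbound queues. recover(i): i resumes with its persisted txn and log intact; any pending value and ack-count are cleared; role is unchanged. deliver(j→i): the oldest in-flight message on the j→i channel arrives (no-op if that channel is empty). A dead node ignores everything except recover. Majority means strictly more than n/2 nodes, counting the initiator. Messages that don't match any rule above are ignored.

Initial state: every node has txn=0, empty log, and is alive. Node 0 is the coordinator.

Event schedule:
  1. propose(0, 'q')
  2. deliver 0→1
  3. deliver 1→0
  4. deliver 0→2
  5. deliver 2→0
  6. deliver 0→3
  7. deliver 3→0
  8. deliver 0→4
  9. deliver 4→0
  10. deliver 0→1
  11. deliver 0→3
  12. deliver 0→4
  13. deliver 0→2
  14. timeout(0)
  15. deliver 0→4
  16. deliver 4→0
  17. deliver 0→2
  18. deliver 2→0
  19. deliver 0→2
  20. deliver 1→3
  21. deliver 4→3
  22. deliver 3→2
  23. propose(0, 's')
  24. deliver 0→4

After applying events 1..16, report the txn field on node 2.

1

[1] propose(0,'q') → N0(coor t1 [-])
[2] deliver 0→1 → N1(part t1 [-])
[3] deliver 1→0 → ∅
[4] deliver 0→2 → N2(part t1 [-])
[5] deliver 2→0 → ∅
[6] deliver 0→3 → N3(part t1 [-])
[7] deliver 3→0 → ∅
[8] deliver 0→4 → N4(part t1 [-])
[9] deliver 4→0 → N0(coor t1 [q])
[10] deliver 0→1 → N1(part t1 [q])
[11] deliver 0→3 → N3(part t1 [q])
[12] deliver 0→4 → N4(part t1 [q])
[13] deliver 0→2 → N2(part t1 [q])
[14] timeout(0) → N0(coor t2 [q])
[15] deliver 0→4 → N4(part t2 [q])
[16] deliver 4→0 → ∅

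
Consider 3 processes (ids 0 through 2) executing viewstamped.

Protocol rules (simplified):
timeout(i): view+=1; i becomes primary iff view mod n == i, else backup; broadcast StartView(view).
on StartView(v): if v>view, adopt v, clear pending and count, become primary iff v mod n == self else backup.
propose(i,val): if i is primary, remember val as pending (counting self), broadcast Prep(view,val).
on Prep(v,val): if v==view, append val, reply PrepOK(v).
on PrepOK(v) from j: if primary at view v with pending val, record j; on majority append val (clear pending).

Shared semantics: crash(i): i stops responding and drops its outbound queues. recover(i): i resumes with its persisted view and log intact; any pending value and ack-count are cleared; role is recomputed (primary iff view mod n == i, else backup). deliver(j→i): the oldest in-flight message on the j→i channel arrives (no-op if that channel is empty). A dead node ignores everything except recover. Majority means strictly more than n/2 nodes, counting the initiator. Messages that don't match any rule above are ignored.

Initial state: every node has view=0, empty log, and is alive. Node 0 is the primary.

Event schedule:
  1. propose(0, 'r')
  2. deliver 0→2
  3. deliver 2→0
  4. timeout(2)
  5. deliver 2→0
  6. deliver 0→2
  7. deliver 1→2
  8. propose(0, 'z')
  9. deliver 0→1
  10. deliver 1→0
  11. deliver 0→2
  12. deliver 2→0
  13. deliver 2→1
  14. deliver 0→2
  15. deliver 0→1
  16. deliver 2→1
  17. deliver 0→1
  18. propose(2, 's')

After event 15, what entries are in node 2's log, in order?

after 1 — propose(0,'r'): ·
after 2 — deliver 0→2: n2:back/v0/[r]
after 3 — deliver 2→0: n0:prim/v0/[r]
after 4 — timeout(2): n2:back/v1/[r]
after 5 — deliver 2→0: n0:back/v1/[r]
after 6 — deliver 0→2: ·
after 7 — deliver 1→2: ·
after 8 — propose(0,'z'): ·
after 9 — deliver 0→1: n1:back/v0/[r]
after 10 — deliver 1→0: ·
after 11 — deliver 0→2: ·
after 12 — deliver 2→0: ·
after 13 — deliver 2→1: n1:prim/v1/[r]
after 14 — deliver 0→2: ·
after 15 — deliver 0→1: ·

r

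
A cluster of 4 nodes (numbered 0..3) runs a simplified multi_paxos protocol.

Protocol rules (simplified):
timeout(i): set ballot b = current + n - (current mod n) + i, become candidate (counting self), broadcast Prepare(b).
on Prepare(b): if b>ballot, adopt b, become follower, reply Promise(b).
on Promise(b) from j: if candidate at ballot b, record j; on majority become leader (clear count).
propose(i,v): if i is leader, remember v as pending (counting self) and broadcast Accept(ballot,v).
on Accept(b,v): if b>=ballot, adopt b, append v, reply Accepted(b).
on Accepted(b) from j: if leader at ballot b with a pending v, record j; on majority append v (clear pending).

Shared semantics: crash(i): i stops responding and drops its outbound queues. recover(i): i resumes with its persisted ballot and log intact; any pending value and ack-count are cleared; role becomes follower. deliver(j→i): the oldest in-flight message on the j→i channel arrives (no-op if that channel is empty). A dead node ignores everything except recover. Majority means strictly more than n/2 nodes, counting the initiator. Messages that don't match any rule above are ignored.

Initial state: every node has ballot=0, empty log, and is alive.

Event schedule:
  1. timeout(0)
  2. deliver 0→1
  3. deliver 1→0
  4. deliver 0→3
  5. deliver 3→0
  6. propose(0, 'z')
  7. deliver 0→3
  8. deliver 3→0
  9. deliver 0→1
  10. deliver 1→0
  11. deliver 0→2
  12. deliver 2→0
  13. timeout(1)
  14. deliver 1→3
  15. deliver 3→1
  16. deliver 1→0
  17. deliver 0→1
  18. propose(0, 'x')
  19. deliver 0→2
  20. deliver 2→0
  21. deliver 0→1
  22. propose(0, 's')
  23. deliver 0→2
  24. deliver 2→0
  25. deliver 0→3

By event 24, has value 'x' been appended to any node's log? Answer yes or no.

e1 timeout(0): 0[cand,b=4,-]
e2 deliver 0→1: 1[foll,b=4,-]
e3 deliver 1→0: ·
e4 deliver 0→3: 3[foll,b=4,-]
e5 deliver 3→0: 0[lead,b=4,-]
e6 propose(0,'z'): ·
e7 deliver 0→3: 3[foll,b=4,z]
e8 deliver 3→0: ·
e9 deliver 0→1: 1[foll,b=4,z]
e10 deliver 1→0: 0[lead,b=4,z]
e11 deliver 0→2: 2[foll,b=4,-]
e12 deliver 2→0: ·
e13 timeout(1): 1[cand,b=9,z]
e14 deliver 1→3: 3[foll,b=9,z]
e15 deliver 3→1: ·
e16 deliver 1→0: 0[foll,b=9,z]
e17 deliver 0→1: 1[lead,b=9,z]
e18 propose(0,'x'): ·
e19 deliver 0→2: 2[foll,b=4,z]
e20 deliver 2→0: ·
e21 deliver 0→1: ·
e22 propose(0,'s'): ·
e23 deliver 0→2: ·
e24 deliver 2→0: ·

no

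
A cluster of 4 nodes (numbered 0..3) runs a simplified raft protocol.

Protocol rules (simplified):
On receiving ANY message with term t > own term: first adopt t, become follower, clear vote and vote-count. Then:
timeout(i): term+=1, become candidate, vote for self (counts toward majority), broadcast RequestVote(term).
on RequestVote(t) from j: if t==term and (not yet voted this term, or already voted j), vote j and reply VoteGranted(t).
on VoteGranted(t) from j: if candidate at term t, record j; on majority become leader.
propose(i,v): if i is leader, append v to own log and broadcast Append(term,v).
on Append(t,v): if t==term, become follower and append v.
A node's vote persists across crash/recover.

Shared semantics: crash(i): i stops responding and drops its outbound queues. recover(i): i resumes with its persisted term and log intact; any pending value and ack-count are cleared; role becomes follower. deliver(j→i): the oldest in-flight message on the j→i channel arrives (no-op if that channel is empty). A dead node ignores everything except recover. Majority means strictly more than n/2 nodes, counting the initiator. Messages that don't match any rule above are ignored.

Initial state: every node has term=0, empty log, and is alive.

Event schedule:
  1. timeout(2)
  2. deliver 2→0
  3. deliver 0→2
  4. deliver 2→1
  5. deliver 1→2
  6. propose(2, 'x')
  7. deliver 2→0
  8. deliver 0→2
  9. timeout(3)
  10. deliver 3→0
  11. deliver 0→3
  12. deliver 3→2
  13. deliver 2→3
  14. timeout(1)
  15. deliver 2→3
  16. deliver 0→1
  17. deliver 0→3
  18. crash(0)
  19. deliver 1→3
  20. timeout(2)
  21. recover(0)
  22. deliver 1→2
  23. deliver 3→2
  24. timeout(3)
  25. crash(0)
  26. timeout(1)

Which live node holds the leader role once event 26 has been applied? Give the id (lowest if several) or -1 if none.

after 1 — timeout(2): n2:cand/t1/[-]
after 2 — deliver 2→0: n0:foll/t1/[-]
after 3 — deliver 0→2: ·
after 4 — deliver 2→1: n1:foll/t1/[-]
after 5 — deliver 1→2: n2:lead/t1/[-]
after 6 — propose(2,'x'): n2:lead/t1/[x]
after 7 — deliver 2→0: n0:foll/t1/[x]
after 8 — deliver 0→2: ·
after 9 — timeout(3): n3:cand/t1/[-]
after 10 — deliver 3→0: ·
after 11 — deliver 0→3: ·
after 12 — deliver 3→2: ·
after 13 — deliver 2→3: ·
after 14 — timeout(1): n1:cand/t2/[-]
after 15 — deliver 2→3: n3:foll/t1/[x]
after 16 — deliver 0→1: ·
after 17 — deliver 0→3: ·
after 18 — crash(0): n0:✗foll/t1/[x]
after 19 — deliver 1→3: n3:foll/t2/[x]
after 20 — timeout(2): n2:cand/t2/[x]
after 21 — recover(0): n0:foll/t1/[x]
after 22 — deliver 1→2: ·
after 23 — deliver 3→2: ·
after 24 — timeout(3): n3:cand/t3/[x]
after 25 — crash(0): n0:✗foll/t1/[x]
after 26 — timeout(1): n1:cand/t3/[-]

-1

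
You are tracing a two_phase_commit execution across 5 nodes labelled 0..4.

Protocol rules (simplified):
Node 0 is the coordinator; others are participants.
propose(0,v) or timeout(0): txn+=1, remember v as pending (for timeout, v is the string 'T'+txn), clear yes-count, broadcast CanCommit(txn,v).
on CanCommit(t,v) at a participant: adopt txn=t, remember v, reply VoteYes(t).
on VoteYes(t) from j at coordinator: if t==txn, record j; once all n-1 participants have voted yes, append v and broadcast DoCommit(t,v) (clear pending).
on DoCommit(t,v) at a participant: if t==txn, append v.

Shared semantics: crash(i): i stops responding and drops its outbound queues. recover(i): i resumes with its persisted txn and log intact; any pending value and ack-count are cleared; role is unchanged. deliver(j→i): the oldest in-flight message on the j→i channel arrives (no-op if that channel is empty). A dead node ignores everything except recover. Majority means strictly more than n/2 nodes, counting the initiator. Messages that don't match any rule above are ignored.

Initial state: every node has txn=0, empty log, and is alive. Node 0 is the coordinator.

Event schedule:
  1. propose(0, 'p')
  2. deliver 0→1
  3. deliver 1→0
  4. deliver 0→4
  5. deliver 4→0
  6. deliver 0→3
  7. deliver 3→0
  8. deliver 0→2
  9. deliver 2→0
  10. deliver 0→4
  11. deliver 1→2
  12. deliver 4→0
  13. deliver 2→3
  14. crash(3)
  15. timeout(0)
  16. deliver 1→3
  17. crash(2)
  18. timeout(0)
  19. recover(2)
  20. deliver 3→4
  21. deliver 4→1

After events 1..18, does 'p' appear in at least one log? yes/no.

yes

after 1 — propose(0,'p'): n0:coor/t1/[-]
after 2 — deliver 0→1: n1:part/t1/[-]
after 3 — deliver 1→0: ·
after 4 — deliver 0→4: n4:part/t1/[-]
after 5 — deliver 4→0: ·
after 6 — deliver 0→3: n3:part/t1/[-]
after 7 — deliver 3→0: ·
after 8 — deliver 0→2: n2:part/t1/[-]
after 9 — deliver 2→0: n0:coor/t1/[p]
after 10 — deliver 0→4: n4:part/t1/[p]
after 11 — deliver 1→2: ·
after 12 — deliver 4→0: ·
after 13 — deliver 2→3: ·
after 14 — crash(3): n3:✗part/t1/[-]
after 15 — timeout(0): n0:coor/t2/[p]
after 16 — deliver 1→3: ·
after 17 — crash(2): n2:✗part/t1/[-]
after 18 — timeout(0): n0:coor/t3/[p]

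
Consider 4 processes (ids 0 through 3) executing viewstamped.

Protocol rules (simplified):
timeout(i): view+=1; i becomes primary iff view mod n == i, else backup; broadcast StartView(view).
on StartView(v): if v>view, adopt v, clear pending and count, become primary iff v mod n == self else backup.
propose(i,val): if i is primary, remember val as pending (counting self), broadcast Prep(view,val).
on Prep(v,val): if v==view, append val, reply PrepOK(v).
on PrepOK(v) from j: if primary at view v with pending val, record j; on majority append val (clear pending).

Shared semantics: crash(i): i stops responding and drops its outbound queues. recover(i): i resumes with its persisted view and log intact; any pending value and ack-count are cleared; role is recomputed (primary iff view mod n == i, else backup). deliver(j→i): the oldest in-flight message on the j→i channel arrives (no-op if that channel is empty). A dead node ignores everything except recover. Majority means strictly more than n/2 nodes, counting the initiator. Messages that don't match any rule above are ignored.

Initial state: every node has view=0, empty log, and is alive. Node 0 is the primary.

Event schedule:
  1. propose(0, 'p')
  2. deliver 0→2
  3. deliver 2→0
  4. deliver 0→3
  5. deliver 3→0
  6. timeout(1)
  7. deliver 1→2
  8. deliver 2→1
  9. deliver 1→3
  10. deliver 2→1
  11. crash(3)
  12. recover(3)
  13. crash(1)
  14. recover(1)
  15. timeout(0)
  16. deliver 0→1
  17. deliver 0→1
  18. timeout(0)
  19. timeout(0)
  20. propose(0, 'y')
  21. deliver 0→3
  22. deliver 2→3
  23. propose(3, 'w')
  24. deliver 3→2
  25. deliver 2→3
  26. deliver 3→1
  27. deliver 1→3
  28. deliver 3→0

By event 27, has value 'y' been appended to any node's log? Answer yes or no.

no

[1] propose(0,'p') → ∅
[2] deliver 0→2 → N2(back v0 [p])
[3] deliver 2→0 → ∅
[4] deliver 0→3 → N3(back v0 [p])
[5] deliver 3→0 → N0(prim v0 [p])
[6] timeout(1) → N1(prim v1 [-])
[7] deliver 1→2 → N2(back v1 [p])
[8] deliver 2→1 → ∅
[9] deliver 1→3 → N3(back v1 [p])
[10] deliver 2→1 → ∅
[11] crash(3) → N3(✗back v1 [p])
[12] recover(3) → N3(back v1 [p])
[13] crash(1) → N1(✗prim v1 [-])
[14] recover(1) → N1(prim v1 [-])
[15] timeout(0) → N0(back v1 [p])
[16] deliver 0→1 → ∅
[17] deliver 0→1 → ∅
[18] timeout(0) → N0(back v2 [p])
[19] timeout(0) → N0(back v3 [p])
[20] propose(0,'y') → ∅
[21] deliver 0→3 → ∅
[22] deliver 2→3 → ∅
[23] propose(3,'w') → ∅
[24] deliver 3→2 → ∅
[25] deliver 2→3 → ∅
[26] deliver 3→1 → ∅
[27] deliver 1→3 → ∅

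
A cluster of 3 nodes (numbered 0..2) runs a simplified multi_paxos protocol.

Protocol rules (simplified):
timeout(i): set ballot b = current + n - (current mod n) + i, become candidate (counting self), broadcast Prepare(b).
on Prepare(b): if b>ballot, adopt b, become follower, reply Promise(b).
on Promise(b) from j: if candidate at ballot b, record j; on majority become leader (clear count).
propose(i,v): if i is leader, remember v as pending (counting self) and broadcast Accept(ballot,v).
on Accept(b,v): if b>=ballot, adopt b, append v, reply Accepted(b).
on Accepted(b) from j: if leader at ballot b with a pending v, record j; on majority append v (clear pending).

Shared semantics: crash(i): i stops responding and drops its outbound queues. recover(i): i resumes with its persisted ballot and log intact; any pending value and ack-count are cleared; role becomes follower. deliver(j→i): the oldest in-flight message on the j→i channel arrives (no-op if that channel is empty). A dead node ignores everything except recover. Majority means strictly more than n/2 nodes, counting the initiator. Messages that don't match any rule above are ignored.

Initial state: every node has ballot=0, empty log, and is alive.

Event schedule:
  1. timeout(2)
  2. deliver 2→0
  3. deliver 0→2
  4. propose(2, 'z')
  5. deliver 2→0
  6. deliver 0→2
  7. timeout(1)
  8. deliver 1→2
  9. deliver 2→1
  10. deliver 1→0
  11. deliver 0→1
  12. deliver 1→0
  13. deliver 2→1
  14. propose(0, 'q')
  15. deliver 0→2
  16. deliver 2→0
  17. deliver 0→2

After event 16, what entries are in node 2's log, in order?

e1 timeout(2): 2[cand,b=5,-]
e2 deliver 2→0: 0[foll,b=5,-]
e3 deliver 0→2: 2[lead,b=5,-]
e4 propose(2,'z'): ·
e5 deliver 2→0: 0[foll,b=5,z]
e6 deliver 0→2: 2[lead,b=5,z]
e7 timeout(1): 1[cand,b=4,-]
e8 deliver 1→2: ·
e9 deliver 2→1: 1[foll,b=5,-]
e10 deliver 1→0: ·
e11 deliver 0→1: ·
e12 deliver 1→0: ·
e13 deliver 2→1: 1[foll,b=5,z]
e14 propose(0,'q'): ·
e15 deliver 0→2: ·
e16 deliver 2→0: ·

z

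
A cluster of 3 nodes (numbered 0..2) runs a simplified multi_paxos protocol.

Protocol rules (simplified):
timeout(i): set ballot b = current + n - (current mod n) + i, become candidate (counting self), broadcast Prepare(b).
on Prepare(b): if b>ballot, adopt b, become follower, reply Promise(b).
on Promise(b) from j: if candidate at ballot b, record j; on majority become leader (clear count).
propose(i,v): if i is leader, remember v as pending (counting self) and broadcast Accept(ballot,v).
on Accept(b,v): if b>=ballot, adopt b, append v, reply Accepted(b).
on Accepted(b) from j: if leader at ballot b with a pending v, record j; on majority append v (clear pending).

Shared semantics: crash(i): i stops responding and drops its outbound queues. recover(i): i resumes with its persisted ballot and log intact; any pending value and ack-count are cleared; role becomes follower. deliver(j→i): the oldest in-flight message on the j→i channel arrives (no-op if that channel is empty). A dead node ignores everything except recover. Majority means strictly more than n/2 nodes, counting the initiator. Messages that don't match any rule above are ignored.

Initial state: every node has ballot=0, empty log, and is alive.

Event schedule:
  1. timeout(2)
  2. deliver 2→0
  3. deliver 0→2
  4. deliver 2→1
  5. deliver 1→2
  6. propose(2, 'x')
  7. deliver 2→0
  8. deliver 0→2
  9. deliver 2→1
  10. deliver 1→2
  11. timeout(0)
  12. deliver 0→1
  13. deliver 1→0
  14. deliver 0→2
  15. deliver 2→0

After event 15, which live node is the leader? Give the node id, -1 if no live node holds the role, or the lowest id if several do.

step 1 timeout(2): 2={cand,b=5,log=-}
step 2 deliver 2→0: 0={foll,b=5,log=-}
step 3 deliver 0→2: 2={lead,b=5,log=-}
step 4 deliver 2→1: 1={foll,b=5,log=-}
step 5 deliver 1→2: —
step 6 propose(2,'x'): —
step 7 deliver 2→0: 0={foll,b=5,log=x}
step 8 deliver 0→2: 2={lead,b=5,log=x}
step 9 deliver 2→1: 1={foll,b=5,log=x}
step 10 deliver 1→2: —
step 11 timeout(0): 0={cand,b=6,log=x}
step 12 deliver 0→1: 1={foll,b=6,log=x}
step 13 deliver 1→0: 0={lead,b=6,log=x}
step 14 deliver 0→2: 2={foll,b=6,log=x}
step 15 deliver 2→0: —

0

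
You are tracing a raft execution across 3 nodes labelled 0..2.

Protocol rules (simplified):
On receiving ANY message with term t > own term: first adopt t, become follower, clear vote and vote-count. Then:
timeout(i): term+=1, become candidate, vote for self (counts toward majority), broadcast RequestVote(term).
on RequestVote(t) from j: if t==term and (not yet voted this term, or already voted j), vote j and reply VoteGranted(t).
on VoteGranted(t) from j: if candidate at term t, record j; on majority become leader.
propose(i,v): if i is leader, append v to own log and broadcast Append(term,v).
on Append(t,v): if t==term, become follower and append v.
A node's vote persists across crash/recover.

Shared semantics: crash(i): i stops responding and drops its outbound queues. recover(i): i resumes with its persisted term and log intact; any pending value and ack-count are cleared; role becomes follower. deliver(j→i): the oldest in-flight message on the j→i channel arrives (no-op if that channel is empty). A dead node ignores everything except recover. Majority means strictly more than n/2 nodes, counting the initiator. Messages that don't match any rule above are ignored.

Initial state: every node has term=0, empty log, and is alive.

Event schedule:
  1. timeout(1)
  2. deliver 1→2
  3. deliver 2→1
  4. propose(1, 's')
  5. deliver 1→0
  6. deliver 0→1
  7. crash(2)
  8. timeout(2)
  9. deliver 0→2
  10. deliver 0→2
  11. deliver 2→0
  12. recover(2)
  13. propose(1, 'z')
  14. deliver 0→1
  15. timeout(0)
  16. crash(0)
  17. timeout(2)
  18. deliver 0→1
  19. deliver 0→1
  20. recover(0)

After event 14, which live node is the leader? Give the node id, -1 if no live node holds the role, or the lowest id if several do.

1

after 1 — timeout(1): n1:cand/t1/[-]
after 2 — deliver 1→2: n2:foll/t1/[-]
after 3 — deliver 2→1: n1:lead/t1/[-]
after 4 — propose(1,'s'): n1:lead/t1/[s]
after 5 — deliver 1→0: n0:foll/t1/[-]
after 6 — deliver 0→1: ·
after 7 — crash(2): n2:✗foll/t1/[-]
after 8 — timeout(2): ·
after 9 — deliver 0→2: ·
after 10 — deliver 0→2: ·
after 11 — deliver 2→0: ·
after 12 — recover(2): n2:foll/t1/[-]
after 13 — propose(1,'z'): n1:lead/t1/[s,z]
after 14 — deliver 0→1: ·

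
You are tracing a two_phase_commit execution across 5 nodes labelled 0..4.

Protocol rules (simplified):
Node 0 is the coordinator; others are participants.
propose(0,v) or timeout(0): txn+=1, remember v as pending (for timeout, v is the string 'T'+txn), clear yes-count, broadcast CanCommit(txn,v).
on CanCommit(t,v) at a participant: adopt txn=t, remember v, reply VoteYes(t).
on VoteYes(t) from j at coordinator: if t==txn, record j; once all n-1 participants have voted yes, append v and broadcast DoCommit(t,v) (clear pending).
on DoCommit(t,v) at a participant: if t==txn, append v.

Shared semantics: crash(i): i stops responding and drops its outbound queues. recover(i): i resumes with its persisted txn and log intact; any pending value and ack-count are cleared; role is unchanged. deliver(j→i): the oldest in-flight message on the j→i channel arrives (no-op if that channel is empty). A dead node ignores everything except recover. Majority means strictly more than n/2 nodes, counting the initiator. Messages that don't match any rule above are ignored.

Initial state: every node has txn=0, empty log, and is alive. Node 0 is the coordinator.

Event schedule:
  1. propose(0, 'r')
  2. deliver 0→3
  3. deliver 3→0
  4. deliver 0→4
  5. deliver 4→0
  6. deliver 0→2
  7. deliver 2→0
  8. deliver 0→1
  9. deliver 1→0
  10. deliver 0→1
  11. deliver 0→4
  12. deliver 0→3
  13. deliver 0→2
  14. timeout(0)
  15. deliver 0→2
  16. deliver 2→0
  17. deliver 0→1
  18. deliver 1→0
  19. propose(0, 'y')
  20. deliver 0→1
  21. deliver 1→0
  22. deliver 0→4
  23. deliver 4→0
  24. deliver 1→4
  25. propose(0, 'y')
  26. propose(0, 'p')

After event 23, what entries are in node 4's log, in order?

step 1 propose(0,'r'): 0={coor,t=1,log=-}
step 2 deliver 0→3: 3={part,t=1,log=-}
step 3 deliver 3→0: —
step 4 deliver 0→4: 4={part,t=1,log=-}
step 5 deliver 4→0: —
step 6 deliver 0→2: 2={part,t=1,log=-}
step 7 deliver 2→0: —
step 8 deliver 0→1: 1={part,t=1,log=-}
step 9 deliver 1→0: 0={coor,t=1,log=r}
step 10 deliver 0→1: 1={part,t=1,log=r}
step 11 deliver 0→4: 4={part,t=1,log=r}
step 12 deliver 0→3: 3={part,t=1,log=r}
step 13 deliver 0→2: 2={part,t=1,log=r}
step 14 timeout(0): 0={coor,t=2,log=r}
step 15 deliver 0→2: 2={part,t=2,log=r}
step 16 deliver 2→0: —
step 17 deliver 0→1: 1={part,t=2,log=r}
step 18 deliver 1→0: —
step 19 propose(0,'y'): 0={coor,t=3,log=r}
step 20 deliver 0→1: 1={part,t=3,log=r}
step 21 deliver 1→0: —
step 22 deliver 0→4: 4={part,t=2,log=r}
step 23 deliver 4→0: —

r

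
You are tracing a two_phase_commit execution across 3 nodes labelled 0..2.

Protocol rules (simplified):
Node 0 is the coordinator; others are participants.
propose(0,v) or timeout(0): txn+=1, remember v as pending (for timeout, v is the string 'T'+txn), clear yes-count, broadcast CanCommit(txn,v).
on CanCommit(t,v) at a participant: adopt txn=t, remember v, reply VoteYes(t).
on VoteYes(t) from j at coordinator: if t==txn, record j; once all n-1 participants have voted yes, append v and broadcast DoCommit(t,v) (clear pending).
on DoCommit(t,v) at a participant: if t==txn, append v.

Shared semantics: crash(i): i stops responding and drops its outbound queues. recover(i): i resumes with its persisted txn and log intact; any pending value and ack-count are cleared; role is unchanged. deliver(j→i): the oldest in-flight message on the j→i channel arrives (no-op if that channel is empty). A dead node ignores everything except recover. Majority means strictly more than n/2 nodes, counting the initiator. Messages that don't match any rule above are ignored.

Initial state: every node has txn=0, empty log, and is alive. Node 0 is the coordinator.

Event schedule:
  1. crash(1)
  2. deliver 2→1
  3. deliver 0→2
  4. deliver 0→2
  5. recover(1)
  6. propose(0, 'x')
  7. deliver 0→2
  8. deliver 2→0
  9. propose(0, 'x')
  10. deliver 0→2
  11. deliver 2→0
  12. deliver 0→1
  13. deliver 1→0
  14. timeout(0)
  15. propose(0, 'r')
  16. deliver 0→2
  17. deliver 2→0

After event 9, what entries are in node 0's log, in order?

after 1 — crash(1): n1:✗part/t0/[-]
after 2 — deliver 2→1: ·
after 3 — deliver 0→2: ·
after 4 — deliver 0→2: ·
after 5 — recover(1): n1:part/t0/[-]
after 6 — propose(0,'x'): n0:coor/t1/[-]
after 7 — deliver 0→2: n2:part/t1/[-]
after 8 — deliver 2→0: ·
after 9 — propose(0,'x'): n0:coor/t2/[-]

empty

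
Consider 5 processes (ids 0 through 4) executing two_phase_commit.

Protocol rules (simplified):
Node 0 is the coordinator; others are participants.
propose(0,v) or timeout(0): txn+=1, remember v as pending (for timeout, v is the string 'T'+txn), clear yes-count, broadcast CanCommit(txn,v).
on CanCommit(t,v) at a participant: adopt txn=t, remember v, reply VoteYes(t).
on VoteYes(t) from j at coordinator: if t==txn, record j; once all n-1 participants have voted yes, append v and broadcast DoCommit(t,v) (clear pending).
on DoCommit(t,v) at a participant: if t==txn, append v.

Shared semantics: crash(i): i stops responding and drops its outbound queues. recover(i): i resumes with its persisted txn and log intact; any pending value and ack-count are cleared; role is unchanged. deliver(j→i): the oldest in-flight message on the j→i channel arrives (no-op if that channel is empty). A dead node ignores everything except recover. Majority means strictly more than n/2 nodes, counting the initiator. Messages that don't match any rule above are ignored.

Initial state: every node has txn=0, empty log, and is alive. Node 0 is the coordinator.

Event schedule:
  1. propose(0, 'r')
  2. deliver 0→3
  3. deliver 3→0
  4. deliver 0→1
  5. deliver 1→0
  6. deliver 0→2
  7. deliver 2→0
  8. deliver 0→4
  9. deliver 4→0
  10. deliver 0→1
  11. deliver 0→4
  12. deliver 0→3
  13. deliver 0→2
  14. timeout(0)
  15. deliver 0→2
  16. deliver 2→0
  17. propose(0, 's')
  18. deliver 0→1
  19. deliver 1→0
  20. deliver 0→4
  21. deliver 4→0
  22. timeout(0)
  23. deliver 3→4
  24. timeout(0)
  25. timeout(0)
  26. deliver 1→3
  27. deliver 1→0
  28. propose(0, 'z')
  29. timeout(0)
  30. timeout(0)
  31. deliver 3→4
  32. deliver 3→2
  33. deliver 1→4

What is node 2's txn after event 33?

2

step 1 propose(0,'r'): 0={coor,t=1,log=-}
step 2 deliver 0→3: 3={part,t=1,log=-}
step 3 deliver 3→0: —
step 4 deliver 0→1: 1={part,t=1,log=-}
step 5 deliver 1→0: —
step 6 deliver 0→2: 2={part,t=1,log=-}
step 7 deliver 2→0: —
step 8 deliver 0→4: 4={part,t=1,log=-}
step 9 deliver 4→0: 0={coor,t=1,log=r}
step 10 deliver 0→1: 1={part,t=1,log=r}
step 11 deliver 0→4: 4={part,t=1,log=r}
step 12 deliver 0→3: 3={part,t=1,log=r}
step 13 deliver 0→2: 2={part,t=1,log=r}
step 14 timeout(0): 0={coor,t=2,log=r}
step 15 deliver 0→2: 2={part,t=2,log=r}
step 16 deliver 2→0: —
step 17 propose(0,'s'): 0={coor,t=3,log=r}
step 18 deliver 0→1: 1={part,t=2,log=r}
step 19 deliver 1→0: —
step 20 deliver 0→4: 4={part,t=2,log=r}
step 21 deliver 4→0: —
step 22 timeout(0): 0={coor,t=4,log=r}
step 23 deliver 3→4: —
step 24 timeout(0): 0={coor,t=5,log=r}
step 25 timeout(0): 0={coor,t=6,log=r}
step 26 deliver 1→3: —
step 27 deliver 1→0: —
step 28 propose(0,'z'): 0={coor,t=7,log=r}
step 29 timeout(0): 0={coor,t=8,log=r}
step 30 timeout(0): 0={coor,t=9,log=r}
step 31 deliver 3→4: —
step 32 deliver 3→2: —
step 33 deliver 1→4: —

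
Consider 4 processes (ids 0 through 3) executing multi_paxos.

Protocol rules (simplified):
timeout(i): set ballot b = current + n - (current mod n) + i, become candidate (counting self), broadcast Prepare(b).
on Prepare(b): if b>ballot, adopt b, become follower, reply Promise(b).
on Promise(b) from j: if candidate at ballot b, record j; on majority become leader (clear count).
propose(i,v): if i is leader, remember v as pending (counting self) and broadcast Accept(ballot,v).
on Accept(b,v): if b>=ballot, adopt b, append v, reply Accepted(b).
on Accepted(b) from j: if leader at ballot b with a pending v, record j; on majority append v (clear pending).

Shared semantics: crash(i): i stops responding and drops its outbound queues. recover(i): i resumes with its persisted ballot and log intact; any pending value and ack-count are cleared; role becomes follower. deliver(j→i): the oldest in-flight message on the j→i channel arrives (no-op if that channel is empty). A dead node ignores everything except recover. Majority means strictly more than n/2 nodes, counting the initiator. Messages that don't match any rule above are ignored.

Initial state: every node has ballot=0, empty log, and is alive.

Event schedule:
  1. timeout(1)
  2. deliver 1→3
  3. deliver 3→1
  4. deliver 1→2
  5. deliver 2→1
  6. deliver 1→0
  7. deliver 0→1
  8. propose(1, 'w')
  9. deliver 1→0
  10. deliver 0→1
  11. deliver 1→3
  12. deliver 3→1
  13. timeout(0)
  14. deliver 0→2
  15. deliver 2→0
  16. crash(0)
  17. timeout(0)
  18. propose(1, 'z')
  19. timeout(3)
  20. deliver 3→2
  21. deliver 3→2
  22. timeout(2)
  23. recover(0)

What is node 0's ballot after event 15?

8

after 1 — timeout(1): n1:cand/b5/[-]
after 2 — deliver 1→3: n3:foll/b5/[-]
after 3 — deliver 3→1: ·
after 4 — deliver 1→2: n2:foll/b5/[-]
after 5 — deliver 2→1: n1:lead/b5/[-]
after 6 — deliver 1→0: n0:foll/b5/[-]
after 7 — deliver 0→1: ·
after 8 — propose(1,'w'): ·
after 9 — deliver 1→0: n0:foll/b5/[w]
after 10 — deliver 0→1: ·
after 11 — deliver 1→3: n3:foll/b5/[w]
after 12 — deliver 3→1: n1:lead/b5/[w]
after 13 — timeout(0): n0:cand/b8/[w]
after 14 — deliver 0→2: n2:foll/b8/[-]
after 15 — deliver 2→0: ·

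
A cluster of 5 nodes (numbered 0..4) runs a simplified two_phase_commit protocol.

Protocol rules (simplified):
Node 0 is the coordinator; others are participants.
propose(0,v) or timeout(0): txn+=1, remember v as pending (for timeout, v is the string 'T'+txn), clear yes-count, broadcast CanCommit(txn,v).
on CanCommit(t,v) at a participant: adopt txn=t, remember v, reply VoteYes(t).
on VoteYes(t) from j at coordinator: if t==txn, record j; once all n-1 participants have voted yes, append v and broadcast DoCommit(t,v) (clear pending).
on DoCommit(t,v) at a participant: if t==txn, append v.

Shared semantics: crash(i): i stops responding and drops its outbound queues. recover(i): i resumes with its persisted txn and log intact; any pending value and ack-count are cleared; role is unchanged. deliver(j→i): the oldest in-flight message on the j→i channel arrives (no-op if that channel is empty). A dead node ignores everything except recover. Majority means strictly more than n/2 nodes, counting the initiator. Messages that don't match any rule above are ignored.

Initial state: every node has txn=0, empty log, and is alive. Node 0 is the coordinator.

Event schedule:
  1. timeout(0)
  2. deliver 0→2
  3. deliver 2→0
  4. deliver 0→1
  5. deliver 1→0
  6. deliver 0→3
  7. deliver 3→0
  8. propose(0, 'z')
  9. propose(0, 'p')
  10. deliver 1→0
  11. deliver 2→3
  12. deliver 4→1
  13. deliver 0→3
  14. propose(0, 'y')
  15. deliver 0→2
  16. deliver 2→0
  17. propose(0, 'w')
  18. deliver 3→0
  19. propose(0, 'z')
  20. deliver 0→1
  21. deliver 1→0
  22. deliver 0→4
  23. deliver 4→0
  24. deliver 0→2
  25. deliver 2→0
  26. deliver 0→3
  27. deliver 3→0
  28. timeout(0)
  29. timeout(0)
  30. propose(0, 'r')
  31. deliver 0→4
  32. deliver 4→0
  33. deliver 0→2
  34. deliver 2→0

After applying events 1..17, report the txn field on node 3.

2

[1] timeout(0) → N0(coor t1 [-])
[2] deliver 0→2 → N2(part t1 [-])
[3] deliver 2→0 → ∅
[4] deliver 0→1 → N1(part t1 [-])
[5] deliver 1→0 → ∅
[6] deliver 0→3 → N3(part t1 [-])
[7] deliver 3→0 → ∅
[8] propose(0,'z') → N0(coor t2 [-])
[9] propose(0,'p') → N0(coor t3 [-])
[10] deliver 1→0 → ∅
[11] deliver 2→3 → ∅
[12] deliver 4→1 → ∅
[13] deliver 0→3 → N3(part t2 [-])
[14] propose(0,'y') → N0(coor t4 [-])
[15] deliver 0→2 → N2(part t2 [-])
[16] deliver 2→0 → ∅
[17] propose(0,'w') → N0(coor t5 [-])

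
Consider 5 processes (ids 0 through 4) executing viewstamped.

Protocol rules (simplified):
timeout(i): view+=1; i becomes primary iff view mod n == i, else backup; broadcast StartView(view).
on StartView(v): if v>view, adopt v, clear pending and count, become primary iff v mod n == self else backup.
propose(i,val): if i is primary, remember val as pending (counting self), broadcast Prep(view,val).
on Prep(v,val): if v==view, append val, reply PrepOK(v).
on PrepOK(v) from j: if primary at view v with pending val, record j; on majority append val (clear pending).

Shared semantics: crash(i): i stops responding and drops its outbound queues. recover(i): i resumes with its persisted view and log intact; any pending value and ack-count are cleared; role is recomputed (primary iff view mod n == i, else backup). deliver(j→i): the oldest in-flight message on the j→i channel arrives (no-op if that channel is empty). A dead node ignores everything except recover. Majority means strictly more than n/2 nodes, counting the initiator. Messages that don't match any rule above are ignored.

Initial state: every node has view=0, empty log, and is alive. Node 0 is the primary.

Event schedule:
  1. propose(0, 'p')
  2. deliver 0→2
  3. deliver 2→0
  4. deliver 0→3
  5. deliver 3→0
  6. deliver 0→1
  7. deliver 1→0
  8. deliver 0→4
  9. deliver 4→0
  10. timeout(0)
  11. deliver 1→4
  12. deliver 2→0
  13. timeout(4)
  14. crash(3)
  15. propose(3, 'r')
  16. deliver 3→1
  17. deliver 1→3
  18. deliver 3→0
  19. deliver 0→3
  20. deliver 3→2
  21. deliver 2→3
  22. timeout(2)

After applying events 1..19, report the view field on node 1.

0

e1 propose(0,'p'): ·
e2 deliver 0→2: 2[back,v=0,p]
e3 deliver 2→0: ·
e4 deliver 0→3: 3[back,v=0,p]
e5 deliver 3→0: 0[prim,v=0,p]
e6 deliver 0→1: 1[back,v=0,p]
e7 deliver 1→0: ·
e8 deliver 0→4: 4[back,v=0,p]
e9 deliver 4→0: ·
e10 timeout(0): 0[back,v=1,p]
e11 deliver 1→4: ·
e12 deliver 2→0: ·
e13 timeout(4): 4[back,v=1,p]
e14 crash(3): 3[✗back,v=0,p]
e15 propose(3,'r'): ·
e16 deliver 3→1: ·
e17 deliver 1→3: ·
e18 deliver 3→0: ·
e19 deliver 0→3: ·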